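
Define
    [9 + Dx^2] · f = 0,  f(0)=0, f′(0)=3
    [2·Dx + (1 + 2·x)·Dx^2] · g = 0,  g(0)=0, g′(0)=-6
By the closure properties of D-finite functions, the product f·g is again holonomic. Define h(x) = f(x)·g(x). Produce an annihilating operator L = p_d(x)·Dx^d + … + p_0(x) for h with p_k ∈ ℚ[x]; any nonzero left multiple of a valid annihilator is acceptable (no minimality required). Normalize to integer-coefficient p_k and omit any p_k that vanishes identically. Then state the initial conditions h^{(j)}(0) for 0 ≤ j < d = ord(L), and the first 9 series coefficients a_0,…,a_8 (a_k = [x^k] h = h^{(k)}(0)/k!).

L = (63 + 1053·x + 3969·x^2 + 5832·x^3 + 2916·x^4) + (63 + 450·x + 972·x^2 + 648·x^3)·Dx + (25 + 270·x + 918·x^2 + 1296·x^3 + 648·x^4)·Dx^2 + (7 + 50·x + 108·x^2 + 72·x^3)·Dx^3 + (2 + 17·x + 53·x^2 + 72·x^3 + 36·x^4)·Dx^4  (order 4).
h: a_k = 0, 0, -18, 18, 3, 9, -135/4, 1083/20, -5139/56, …
ICs: h(0) = 0, h′(0) = 0, h′′(0) = -36, h′′′(0) = 108.

f: a_k = 0, 3, 0, -9/2, 0, 81/40, 0, -243/560, 0, …
g: a_k = 0, -6, 6, -8, 12, -96/5, 32, -384/7, 96, …
L₀ := L_f ⊗_s L_g (sym. prod.), ord ≤ 4.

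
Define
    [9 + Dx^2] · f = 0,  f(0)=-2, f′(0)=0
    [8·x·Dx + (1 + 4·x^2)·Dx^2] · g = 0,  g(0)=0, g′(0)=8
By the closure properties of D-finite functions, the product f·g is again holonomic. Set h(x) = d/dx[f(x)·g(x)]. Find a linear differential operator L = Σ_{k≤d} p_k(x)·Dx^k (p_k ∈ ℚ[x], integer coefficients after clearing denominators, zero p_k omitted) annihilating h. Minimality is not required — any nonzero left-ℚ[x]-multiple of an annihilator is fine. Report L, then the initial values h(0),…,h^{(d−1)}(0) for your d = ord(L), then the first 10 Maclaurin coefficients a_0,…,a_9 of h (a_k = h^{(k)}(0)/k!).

f: a_k = -2, 0, 9, 0, -27/4, 0, 81/40, 0, -729/2240, 0, …
g: a_k = 0, 8, 0, -32/3, 0, 128/5, 0, -512/7, 0, 2048/9, …
Product ⇒ symmetric product L₀, ord ≤ 4.
Derive L from L₀ (diff closure).
L = (134325 + 1685016·x^2 + 9665136·x^4 + 17604864·x^6 + 22954752·x^8 + 28366848·x^10 + 26873856·x^12) + (77328·x + 1187136·x^3 + 5460480·x^5 + 10782720·x^7 + 14929920·x^9 + 11943936·x^11)·Dx + (17850 + 242160·x^2 + 1468896·x^4 + 3414528·x^6 + 5764608·x^8 + 7630848·x^10 + 5971968·x^12)·Dx^2 + (8592·x + 131904·x^3 + 606720·x^5 + 1198080·x^7 + 1658880·x^9 + 1327104·x^11)·Dx^3 + (325 + 6104·x^2 + 43888·x^4 + 162048·x^6 + 357120·x^8 + 497664·x^10 + 331776·x^12)·Dx^4  (order 4).
h: a_k = -16, 0, 280, 0, -1006, 0, 16271/5, 0, -3302209/280, 0, …
ICs: h(0) = -16, h′(0) = 0, h′′(0) = 560, h′′′(0) = 0.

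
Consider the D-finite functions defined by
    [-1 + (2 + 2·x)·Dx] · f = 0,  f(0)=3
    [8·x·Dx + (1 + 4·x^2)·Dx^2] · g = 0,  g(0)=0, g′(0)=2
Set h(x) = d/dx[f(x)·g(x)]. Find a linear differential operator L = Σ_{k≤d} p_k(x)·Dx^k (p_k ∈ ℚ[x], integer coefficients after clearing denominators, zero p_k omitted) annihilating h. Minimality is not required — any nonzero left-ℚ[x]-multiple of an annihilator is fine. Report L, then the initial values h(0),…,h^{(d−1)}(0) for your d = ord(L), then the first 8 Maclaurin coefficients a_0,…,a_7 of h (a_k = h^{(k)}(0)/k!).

L = (29 + 160·x - 280·x^2 - 384·x^3 - 48·x^4) + (76 + 300·x - 288·x^2 - 1664·x^3 - 1344·x^4 - 192·x^5)·Dx + (12 - 40·x - 84·x^2 - 256·x^3 - 544·x^4 - 384·x^5 - 64·x^6)·Dx^2  (order 2).
h: a_k = 6, 6, -105/4, -29/2, 6389/64, 17787/320, -1022653/2560, -944407/4480, …
ICs: h(0) = 6, h′(0) = 6.

f: a_k = 3, 3/2, -3/8, 3/16, -15/128, 21/256, -63/1024, 99/2048, …
g: a_k = 0, 2, 0, -8/3, 0, 32/5, 0, -128/7, …
f·g: L₀ = L_f ⊗_s L_g, ord ≤ 1·2.
Differentiate: ansatz ord ≤ ord L₀ ⇒ L.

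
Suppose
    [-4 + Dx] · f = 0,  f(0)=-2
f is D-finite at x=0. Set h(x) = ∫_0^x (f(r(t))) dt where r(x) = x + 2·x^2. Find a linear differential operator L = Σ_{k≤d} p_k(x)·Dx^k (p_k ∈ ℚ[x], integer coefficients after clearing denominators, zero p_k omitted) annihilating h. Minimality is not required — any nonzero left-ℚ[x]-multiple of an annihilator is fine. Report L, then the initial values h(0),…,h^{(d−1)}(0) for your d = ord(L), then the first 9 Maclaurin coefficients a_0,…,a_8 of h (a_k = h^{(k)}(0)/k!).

f: a_k = -2, -8, -16, -64/3, -64/3, -256/15, -512/45, -2048/315, -1024/315, …
Substitute x→r, Dx→(1/r')Dx; clear ⇒ L₀.
Integrate: L := L₀·Dx.
L = (-4 - 16·x)·Dx + Dx^2  (order 2).
h: a_k = 0, -2, -4, -32/3, -64/3, -128/3, -3328/45, -38912/315, -59392/315, …
ICs: h(0) = 0, h′(0) = -2.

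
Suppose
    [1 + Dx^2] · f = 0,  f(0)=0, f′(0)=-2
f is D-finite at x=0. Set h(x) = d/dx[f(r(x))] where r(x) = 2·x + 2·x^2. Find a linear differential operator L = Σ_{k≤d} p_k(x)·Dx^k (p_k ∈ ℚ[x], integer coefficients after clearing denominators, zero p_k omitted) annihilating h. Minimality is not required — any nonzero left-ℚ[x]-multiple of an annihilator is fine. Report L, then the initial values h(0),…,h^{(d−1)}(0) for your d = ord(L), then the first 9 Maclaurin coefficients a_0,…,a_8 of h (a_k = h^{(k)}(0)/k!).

f: a_k = 0, -2, 0, 1/3, 0, -1/60, 0, 1/2520, 0, …
h₀=f(r): pull back L_f along r ⇒ L₀.
h=h₀': d/dx-closure on L₀ ⇒ L.
L = (16 + 32·x + 96·x^2 + 128·x^3 + 64·x^4) + (-6 - 12·x)·Dx + (1 + 4·x + 4·x^2)·Dx^2  (order 2).
h: a_k = -4, -8, 8, 32, 112/3, 0, -1664/45, -1792/45, -4544/315, …
ICs: h(0) = -4, h′(0) = -8.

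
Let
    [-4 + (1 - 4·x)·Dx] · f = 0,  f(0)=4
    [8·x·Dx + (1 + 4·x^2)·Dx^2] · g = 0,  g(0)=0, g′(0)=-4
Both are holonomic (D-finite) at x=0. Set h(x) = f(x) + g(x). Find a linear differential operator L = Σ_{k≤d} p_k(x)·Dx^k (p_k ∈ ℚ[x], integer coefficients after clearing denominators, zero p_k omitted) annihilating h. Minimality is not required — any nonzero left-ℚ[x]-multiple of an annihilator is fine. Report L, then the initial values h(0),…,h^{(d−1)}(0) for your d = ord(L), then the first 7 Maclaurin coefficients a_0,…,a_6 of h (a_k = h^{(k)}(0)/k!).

L = (-8 + 128·x + 96·x^2)·Dx + (13 - 8·x + 100·x^2 + 96·x^3)·Dx^2 + (-1 + 3·x + 12·x^3 + 16·x^4)·Dx^3  (order 3).
h: a_k = 4, 12, 64, 784/3, 1024, 20416/5, 16384, …
ICs: h(0) = 4, h′(0) = 12, h′′(0) = 128.

f: a_k = 4, 16, 64, 256, 1024, 4096, 16384, …
g: a_k = 0, -4, 0, 16/3, 0, -64/5, 0, …
f+g: L₀ = lclm(L_f,L_g), ord ≤ 1+2.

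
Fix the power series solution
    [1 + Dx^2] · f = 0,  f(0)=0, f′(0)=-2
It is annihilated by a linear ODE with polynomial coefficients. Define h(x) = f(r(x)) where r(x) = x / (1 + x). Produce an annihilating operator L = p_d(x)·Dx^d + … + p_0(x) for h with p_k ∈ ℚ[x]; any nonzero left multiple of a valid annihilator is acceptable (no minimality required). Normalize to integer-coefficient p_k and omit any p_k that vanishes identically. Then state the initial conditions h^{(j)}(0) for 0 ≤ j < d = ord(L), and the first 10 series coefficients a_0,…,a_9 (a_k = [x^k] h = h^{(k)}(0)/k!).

f: a_k = 0, -2, 0, 1/3, 0, -1/60, 0, 1/2520, 0, -1/181440, …
f∘r: x↦r, Dx↦Dx/r' in L_f ⇒ L₀.
L = 1 + (2 + 6·x + 6·x^2 + 2·x^3)·Dx + (1 + 4·x + 6·x^2 + 4·x^3 + x^4)·Dx^2  (order 2).
h: a_k = 0, -2, 2, -5/3, 1, -1/60, -5/4, 6931/2520, -1591/360, 224179/36288, …
ICs: h(0) = 0, h′(0) = -2.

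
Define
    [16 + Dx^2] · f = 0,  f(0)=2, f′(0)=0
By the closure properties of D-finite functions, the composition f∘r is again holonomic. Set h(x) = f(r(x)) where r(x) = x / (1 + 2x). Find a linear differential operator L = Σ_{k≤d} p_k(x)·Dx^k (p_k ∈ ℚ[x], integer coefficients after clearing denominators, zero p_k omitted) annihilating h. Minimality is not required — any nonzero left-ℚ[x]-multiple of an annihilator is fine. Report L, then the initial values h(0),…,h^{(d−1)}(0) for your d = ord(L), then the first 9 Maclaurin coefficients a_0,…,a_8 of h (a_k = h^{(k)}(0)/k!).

f: a_k = 2, 0, -16, 0, 64/3, 0, -512/45, 0, 1024/315, …
Substitute x→r, Dx→(1/r')Dx; clear ⇒ L₀.
L = 16 + (4 + 24·x + 48·x^2 + 32·x^3)·Dx + (1 + 8·x + 24·x^2 + 32·x^3 + 16·x^4)·Dx^2  (order 2).
h: a_k = 2, 0, -16, 64, -512/3, 1024/3, -19712/45, -1024/5, 1205248/315, …
ICs: h(0) = 2, h′(0) = 0.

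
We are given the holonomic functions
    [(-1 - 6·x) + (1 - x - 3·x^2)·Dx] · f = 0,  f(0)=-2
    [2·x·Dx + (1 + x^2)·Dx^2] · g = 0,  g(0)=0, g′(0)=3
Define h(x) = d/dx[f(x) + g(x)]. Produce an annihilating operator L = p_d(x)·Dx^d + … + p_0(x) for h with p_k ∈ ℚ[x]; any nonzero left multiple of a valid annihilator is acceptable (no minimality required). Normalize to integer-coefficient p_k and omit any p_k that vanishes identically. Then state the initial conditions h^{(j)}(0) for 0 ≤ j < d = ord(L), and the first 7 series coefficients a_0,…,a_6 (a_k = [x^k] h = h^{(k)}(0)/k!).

L = (-8 + 32·x + 300·x^2 + 504·x^3 + 1134·x^4 + 162·x^6) + (22 + 148·x + 184·x^2 + 576·x^3 + 441·x^4 + 918·x^5 + 27·x^6 + 162·x^7)·Dx + (-4 - 6·x - 18·x^2 + 60·x^3 + 85·x^4 + 75·x^5 + 126·x^6 + 9·x^7 + 27·x^8)·Dx^2  (order 2).
h: a_k = 1, -16, -45, -152, -397, -1164, -3041, …
ICs: h(0) = 1, h′(0) = -16.

f: a_k = -2, -2, -8, -14, -38, -80, -194, …
g: a_k = 0, 3, 0, -1, 0, 3/5, 0, …
f+g: L₀ = lclm(L_f,L_g), ord ≤ 1+2.
Derive L from L₀ (diff closure).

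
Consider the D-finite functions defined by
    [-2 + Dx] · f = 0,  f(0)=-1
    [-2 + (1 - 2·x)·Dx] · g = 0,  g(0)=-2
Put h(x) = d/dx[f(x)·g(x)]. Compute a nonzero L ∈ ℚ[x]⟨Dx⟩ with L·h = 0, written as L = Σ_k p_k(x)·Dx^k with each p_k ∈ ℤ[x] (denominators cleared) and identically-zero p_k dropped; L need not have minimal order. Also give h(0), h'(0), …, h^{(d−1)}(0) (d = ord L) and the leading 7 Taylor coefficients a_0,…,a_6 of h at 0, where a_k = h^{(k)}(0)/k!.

f: a_k = -1, -2, -2, -4/3, -2/3, -4/15, -4/45, …
g: a_k = -2, -4, -8, -16, -32, -64, -128, …
f·g: L₀ = L_f ⊗_s L_g, ord ≤ 1·1.
h₀' ⇒ L via d/dx closure of L₀.
L = (5 - 8·x + 4·x^2) + (-1 + 3·x - 2·x^2)·Dx  (order 1).
h: a_k = 8, 40, 128, 1040/3, 2608/3, 31312/15, 43840/9, …
ICs: h(0) = 8.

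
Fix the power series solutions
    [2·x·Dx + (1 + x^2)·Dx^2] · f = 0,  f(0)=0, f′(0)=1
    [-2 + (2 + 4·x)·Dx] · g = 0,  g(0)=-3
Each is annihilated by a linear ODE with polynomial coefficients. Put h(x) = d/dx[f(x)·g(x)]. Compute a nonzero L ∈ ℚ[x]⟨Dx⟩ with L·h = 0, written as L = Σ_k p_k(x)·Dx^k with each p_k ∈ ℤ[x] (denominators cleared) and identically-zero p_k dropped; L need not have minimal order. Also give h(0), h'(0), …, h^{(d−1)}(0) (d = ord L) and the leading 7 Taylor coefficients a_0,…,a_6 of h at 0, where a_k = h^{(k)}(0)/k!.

L = (-1 + 20·x + 20·x^2 - 12·x^3 - 3·x^4) + (8 + 30·x + 54·x^2 + 34·x^3 - 42·x^4 - 12·x^5)·Dx + (3 + 10·x + 6·x^2 - 2·x^3 - x^4 - 12·x^5 - 4·x^6)·Dx^2  (order 2).
h: a_k = -3, -6, 15/2, -2, 31/8, -327/20, 2263/80, …
ICs: h(0) = -3, h′(0) = -6.

f: a_k = 0, 1, 0, -1/3, 0, 1/5, 0, …
g: a_k = -3, -3, 3/2, -3/2, 15/8, -21/8, 63/16, …
Product ⇒ symmetric product L₀, ord ≤ 2.
Derive L from L₀ (diff closure).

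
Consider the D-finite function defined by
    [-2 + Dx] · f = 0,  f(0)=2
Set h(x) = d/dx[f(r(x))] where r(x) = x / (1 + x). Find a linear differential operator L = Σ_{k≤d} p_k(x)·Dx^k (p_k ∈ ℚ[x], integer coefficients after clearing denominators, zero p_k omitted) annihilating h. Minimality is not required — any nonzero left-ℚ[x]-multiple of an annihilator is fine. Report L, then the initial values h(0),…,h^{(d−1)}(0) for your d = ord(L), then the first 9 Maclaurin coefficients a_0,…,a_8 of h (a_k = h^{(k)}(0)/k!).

f: a_k = 2, 4, 4, 8/3, 4/3, 8/15, 8/45, 16/315, 4/315, …
Change of var in L_f (x↦r) gives L₀.
h=h₀': d/dx-closure on L₀ ⇒ L.
L = -2·x + (-1 - 2·x - x^2)·Dx  (order 1).
h: a_k = 4, 0, -4, 16/3, -4, 16/15, 20/9, -512/105, 284/45, …
ICs: h(0) = 4.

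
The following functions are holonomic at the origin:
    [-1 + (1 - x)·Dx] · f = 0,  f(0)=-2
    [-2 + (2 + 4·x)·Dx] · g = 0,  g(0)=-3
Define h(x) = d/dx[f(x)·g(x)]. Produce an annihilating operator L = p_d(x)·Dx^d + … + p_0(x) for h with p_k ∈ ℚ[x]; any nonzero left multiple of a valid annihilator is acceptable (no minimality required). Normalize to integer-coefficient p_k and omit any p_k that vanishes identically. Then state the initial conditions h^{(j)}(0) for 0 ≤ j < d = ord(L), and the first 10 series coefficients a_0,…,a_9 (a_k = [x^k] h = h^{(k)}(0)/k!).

f: a_k = -2, -2, -2, -2, -2, -2, -2, -2, -2, -2, …
g: a_k = -3, -3, 3/2, -3/2, 15/8, -21/8, 63/16, -99/16, 1287/128, -2145/128, …
h₀=f·g: eliminate ⇒ L₀, order ≤ 1·1.
Derive L from L₀ (diff closure).
L = (3 + 12·x + 3·x^2) + (-2 - 3·x + 3·x^2 + 2·x^3)·Dx  (order 1).
h: a_k = 12, 18, 36, 33, 135/2, 135/4, 126, -135/8, 9045/32, -16365/64, …
ICs: h(0) = 12.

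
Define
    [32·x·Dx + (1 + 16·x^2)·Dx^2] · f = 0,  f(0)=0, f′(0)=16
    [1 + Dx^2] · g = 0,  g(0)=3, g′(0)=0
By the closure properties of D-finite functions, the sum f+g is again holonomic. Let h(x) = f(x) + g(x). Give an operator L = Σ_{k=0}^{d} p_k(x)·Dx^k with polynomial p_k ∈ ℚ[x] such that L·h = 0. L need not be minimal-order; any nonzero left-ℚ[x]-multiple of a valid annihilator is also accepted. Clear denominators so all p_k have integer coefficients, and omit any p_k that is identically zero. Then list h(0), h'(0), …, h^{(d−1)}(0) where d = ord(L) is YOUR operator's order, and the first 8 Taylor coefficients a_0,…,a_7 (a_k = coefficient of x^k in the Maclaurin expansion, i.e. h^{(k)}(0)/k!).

f: a_k = 0, 16, 0, -256/3, 0, 4096/5, 0, -65536/7, …
g: a_k = 3, 0, -3/2, 0, 1/8, 0, -1/240, 0, …
Weyl lclm of L_f,L_g ⇒ L₀ (ord ≤ 4).
L = (-6112·x + 99328·x^3 + 8192·x^5)·Dx + (-31 + 1072·x^2 + 25344·x^4 + 4096·x^6)·Dx^2 + (-6112·x + 99328·x^3 + 8192·x^5)·Dx^3 + (-31 + 1072·x^2 + 25344·x^4 + 4096·x^6)·Dx^4  (order 4).
h: a_k = 3, 16, -3/2, -256/3, 1/8, 4096/5, -1/240, -65536/7, …
ICs: h(0) = 3, h′(0) = 16, h′′(0) = -3, h′′′(0) = -512.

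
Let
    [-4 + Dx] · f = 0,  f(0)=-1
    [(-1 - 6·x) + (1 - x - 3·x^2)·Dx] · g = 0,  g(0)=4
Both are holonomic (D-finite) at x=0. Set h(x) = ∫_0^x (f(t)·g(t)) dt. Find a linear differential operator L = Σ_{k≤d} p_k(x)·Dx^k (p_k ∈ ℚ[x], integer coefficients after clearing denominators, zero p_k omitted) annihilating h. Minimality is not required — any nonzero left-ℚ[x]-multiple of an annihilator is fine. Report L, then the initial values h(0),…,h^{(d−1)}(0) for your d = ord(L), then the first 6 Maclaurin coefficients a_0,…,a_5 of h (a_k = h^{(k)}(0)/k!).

L = (5 + 2·x - 12·x^2)·Dx + (-1 + x + 3·x^2)·Dx^2  (order 2).
h: a_k = 0, -4, -10, -64/3, -125/3, -1204/15, …
ICs: h(0) = 0, h′(0) = -4.

f: a_k = -1, -4, -8, -32/3, -32/3, -128/15, …
g: a_k = 4, 4, 16, 28, 76, 160, …
Sym-product of L_f,L_g gives L₀ (≤ ord 1).
h=∫h₀ ⇒ L = L₀·Dx.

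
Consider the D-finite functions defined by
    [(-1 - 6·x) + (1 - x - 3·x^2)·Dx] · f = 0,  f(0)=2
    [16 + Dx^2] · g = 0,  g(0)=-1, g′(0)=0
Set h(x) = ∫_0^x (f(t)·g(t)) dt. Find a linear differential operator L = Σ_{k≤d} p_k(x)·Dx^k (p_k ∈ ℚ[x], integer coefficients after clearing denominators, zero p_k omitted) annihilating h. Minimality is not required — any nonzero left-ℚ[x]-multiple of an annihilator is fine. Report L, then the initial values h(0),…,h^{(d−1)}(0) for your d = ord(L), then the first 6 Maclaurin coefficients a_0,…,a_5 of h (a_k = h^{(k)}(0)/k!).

f: a_k = 2, 2, 8, 14, 38, 80, …
g: a_k = -1, 0, 8, 0, -32/3, 0, …
f·g: L₀ = L_f ⊗_s L_g, ord ≤ 1·2.
∫: right-multiply L₀ by Dx.
L = (-10 + 16·x + 48·x^2)·Dx + (2 + 12·x)·Dx^2 + (-1 + x + 3·x^2)·Dx^3  (order 3).
h: a_k = 0, -2, -1, 8/3, 1/2, 14/15, …
ICs: h(0) = 0, h′(0) = -2, h′′(0) = -2.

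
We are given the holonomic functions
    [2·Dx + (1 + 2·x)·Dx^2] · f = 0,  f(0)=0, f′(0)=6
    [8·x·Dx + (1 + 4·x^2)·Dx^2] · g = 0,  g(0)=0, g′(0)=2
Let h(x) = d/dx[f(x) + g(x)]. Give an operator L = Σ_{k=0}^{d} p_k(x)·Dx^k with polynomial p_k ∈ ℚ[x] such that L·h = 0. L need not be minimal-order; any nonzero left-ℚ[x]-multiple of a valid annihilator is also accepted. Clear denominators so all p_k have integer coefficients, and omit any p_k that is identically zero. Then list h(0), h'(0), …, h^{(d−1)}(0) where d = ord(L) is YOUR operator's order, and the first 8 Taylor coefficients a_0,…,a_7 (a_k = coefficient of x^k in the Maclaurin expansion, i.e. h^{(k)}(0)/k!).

L = (-8 - 48·x + 96·x^2 + 64·x^3) + (-8 - 16·x + 192·x^3 + 128·x^4)·Dx + (-1 + 2·x + 8·x^2 + 16·x^3 + 48·x^4 + 32·x^5)·Dx^2  (order 2).
h: a_k = 8, -12, 16, -48, 128, -192, 256, -768, …
ICs: h(0) = 8, h′(0) = -12.

f: a_k = 0, 6, -6, 8, -12, 96/5, -32, 384/7, …
g: a_k = 0, 2, 0, -8/3, 0, 32/5, 0, -128/7, …
f+g: L₀ = lclm(L_f,L_g), ord ≤ 2+2.
Differentiate: ansatz ord ≤ ord L₀ ⇒ L.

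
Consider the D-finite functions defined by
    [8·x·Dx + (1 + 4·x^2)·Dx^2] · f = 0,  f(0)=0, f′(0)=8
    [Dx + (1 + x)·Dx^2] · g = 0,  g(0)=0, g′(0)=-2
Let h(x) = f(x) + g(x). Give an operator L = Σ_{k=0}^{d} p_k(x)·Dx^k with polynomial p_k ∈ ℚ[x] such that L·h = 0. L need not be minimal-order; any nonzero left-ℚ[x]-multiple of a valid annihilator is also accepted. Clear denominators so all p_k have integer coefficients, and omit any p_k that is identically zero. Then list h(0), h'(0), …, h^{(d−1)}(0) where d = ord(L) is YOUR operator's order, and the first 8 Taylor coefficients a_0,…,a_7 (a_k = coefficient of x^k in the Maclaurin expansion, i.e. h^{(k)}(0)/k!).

L = (-8 - 24·x + 96·x^2 + 32·x^3)·Dx + (-10 - 16·x + 72·x^2 + 192·x^3 + 64·x^4)·Dx^2 + (-1 + 7·x + 8·x^2 + 32·x^3 + 48·x^4 + 16·x^5)·Dx^3  (order 3).
h: a_k = 0, 6, 1, -34/3, 1/2, 126/5, 1/3, -514/7, …
ICs: h(0) = 0, h′(0) = 6, h′′(0) = 2.

f: a_k = 0, 8, 0, -32/3, 0, 128/5, 0, -512/7, …
g: a_k = 0, -2, 1, -2/3, 1/2, -2/5, 1/3, -2/7, …
Sum ⇒ L₀ = lclm(L_f,L_g) in ℚ(x)⟨Dx⟩.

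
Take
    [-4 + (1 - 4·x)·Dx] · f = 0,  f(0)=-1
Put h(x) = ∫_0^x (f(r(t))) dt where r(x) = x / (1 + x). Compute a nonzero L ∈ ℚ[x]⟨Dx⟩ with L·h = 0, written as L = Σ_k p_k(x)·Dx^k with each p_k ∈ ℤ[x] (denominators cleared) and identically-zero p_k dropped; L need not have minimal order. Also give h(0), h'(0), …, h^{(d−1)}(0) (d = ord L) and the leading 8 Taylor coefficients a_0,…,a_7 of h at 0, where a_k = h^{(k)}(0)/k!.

L = 4·Dx + (-1 + 2·x + 3·x^2)·Dx^2  (order 2).
h: a_k = 0, -1, -2, -4, -9, -108/5, -54, -972/7, …
ICs: h(0) = 0, h′(0) = -1.

f: a_k = -1, -4, -16, -64, -256, -1024, -4096, -16384, …
Substitute x→r, Dx→(1/r')Dx; clear ⇒ L₀.
Integrate: L := L₀·Dx.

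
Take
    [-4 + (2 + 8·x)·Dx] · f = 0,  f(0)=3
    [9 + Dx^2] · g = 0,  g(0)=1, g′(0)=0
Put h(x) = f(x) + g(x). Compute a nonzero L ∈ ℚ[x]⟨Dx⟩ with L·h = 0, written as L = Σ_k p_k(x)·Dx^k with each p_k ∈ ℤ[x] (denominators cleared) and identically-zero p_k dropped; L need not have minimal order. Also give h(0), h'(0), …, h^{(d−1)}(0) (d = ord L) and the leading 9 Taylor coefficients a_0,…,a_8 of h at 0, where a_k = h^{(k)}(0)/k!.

L = (-378 - 1296·x - 2592·x^2) + (45 + 828·x + 3888·x^2 + 5184·x^3)·Dx + (-42 - 144·x - 288·x^2)·Dx^2 + (5 + 92·x + 432·x^2 + 576·x^3)·Dx^3  (order 3).
h: a_k = 4, 6, -21/2, 12, -213/8, 84, -20241/80, 792, -11530791/4480, …
ICs: h(0) = 4, h′(0) = 6, h′′(0) = -21.

f: a_k = 3, 6, -6, 12, -30, 84, -252, 792, -2574, …
g: a_k = 1, 0, -9/2, 0, 27/8, 0, -81/80, 0, 729/4480, …
h₀=f+g: left-lcm gives L₀, ord ≤ 3.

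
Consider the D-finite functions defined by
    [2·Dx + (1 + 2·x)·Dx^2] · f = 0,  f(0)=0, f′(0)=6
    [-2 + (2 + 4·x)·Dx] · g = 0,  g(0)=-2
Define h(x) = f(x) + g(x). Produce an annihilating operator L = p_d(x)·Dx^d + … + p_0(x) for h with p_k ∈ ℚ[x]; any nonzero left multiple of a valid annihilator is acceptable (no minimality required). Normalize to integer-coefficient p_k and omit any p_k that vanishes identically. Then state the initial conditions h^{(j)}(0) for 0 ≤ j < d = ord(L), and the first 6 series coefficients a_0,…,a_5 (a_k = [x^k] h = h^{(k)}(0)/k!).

f: a_k = 0, 6, -6, 8, -12, 96/5, …
g: a_k = -2, -2, 1, -1, 5/4, -7/4, …
Sum ⇒ L₀ = lclm(L_f,L_g) in ℚ(x)⟨Dx⟩.
L = 2·Dx + (5 + 10·x)·Dx^2 + (1 + 4·x + 4·x^2)·Dx^3  (order 3).
h: a_k = -2, 4, -5, 7, -43/4, 349/20, …
ICs: h(0) = -2, h′(0) = 4, h′′(0) = -10.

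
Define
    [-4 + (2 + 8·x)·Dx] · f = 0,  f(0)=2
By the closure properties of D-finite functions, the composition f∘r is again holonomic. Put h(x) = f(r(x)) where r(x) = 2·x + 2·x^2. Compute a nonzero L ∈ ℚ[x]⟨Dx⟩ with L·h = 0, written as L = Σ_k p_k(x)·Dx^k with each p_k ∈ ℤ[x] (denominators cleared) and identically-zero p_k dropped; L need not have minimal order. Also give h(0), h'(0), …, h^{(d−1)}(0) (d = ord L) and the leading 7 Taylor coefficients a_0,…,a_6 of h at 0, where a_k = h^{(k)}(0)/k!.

f: a_k = 2, 4, -4, 8, -20, 56, -168, …
f∘r: x↦r, Dx↦Dx/r' in L_f ⇒ L₀.
L = (-4 - 8·x) + (1 + 8·x + 8·x^2)·Dx  (order 1).
h: a_k = 2, 8, -8, 32, -144, 704, -3648, …
ICs: h(0) = 2.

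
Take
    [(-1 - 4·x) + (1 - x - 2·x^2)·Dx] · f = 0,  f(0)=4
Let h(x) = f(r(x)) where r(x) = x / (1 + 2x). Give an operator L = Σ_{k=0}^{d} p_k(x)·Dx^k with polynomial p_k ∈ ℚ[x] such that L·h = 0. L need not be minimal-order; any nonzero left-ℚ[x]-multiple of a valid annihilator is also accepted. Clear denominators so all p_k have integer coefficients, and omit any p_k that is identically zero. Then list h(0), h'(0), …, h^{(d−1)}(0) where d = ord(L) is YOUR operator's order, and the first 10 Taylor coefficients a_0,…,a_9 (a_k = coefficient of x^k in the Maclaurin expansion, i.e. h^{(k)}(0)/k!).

f: a_k = 4, 4, 12, 20, 44, 84, 172, 340, 684, 1364, …
L₀ from L_f via x↦r, Dx↦r'^{-1}Dx.
L = (-1 - 6·x) + (1 + 5·x + 6·x^2)·Dx  (order 1).
h: a_k = 4, 4, 4, -12, 36, -108, 324, -972, 2916, -8748, …
ICs: h(0) = 4.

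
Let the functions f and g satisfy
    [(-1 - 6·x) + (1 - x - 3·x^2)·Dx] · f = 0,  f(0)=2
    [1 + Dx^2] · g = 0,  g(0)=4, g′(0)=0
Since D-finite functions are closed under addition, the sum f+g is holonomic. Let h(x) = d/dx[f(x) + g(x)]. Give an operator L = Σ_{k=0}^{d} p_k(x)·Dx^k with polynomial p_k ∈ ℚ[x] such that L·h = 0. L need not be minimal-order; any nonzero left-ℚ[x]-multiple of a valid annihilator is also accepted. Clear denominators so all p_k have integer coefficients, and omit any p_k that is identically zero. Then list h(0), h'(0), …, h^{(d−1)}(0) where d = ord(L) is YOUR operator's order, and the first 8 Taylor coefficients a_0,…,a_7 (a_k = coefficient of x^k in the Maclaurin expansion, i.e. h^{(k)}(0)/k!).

f: a_k = 2, 2, 8, 14, 38, 80, 194, 434, …
g: a_k = 4, 0, -2, 0, 1/6, 0, -1/180, 0, …
f+g: L₀ = lclm(L_f,L_g), ord ≤ 1+2.
Derive L from L₀ (diff closure).
L = (464 + 2522·x + 8618·x^2 + 6330·x^3 + 9630·x^4 + 486·x^5 + 486·x^6) + (-43 - 249·x + 114·x^2 + 559·x^3 + 1500·x^4 + 1863·x^5 + 189·x^6 + 162·x^7)·Dx + (464 + 2522·x + 8618·x^2 + 6330·x^3 + 9630·x^4 + 486·x^5 + 486·x^6)·Dx^2 + (-43 - 249·x + 114·x^2 + 559·x^3 + 1500·x^4 + 1863·x^5 + 189·x^6 + 162·x^7)·Dx^3  (order 3).
h: a_k = 2, 12, 42, 458/3, 400, 34919/30, 3038, 10241281/1260, …
ICs: h(0) = 2, h′(0) = 12, h′′(0) = 84.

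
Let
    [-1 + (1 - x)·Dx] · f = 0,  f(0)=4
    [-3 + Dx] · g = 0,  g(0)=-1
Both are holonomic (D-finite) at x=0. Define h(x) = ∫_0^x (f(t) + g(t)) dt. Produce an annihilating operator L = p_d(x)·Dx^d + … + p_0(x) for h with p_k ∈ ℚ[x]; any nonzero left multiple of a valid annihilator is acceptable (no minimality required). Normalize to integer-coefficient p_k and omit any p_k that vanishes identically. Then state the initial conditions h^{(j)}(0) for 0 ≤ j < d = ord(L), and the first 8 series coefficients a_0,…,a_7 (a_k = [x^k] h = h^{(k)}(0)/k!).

L = (3 - 9·x)·Dx + (-7 + 18·x - 9·x^2)·Dx^2 + (2 - 5·x + 3·x^2)·Dx^3  (order 3).
h: a_k = 0, 3, 1/2, -1/6, -1/8, 1/8, 79/240, 239/560, …
ICs: h(0) = 0, h′(0) = 3, h′′(0) = 1.

f: a_k = 4, 4, 4, 4, 4, 4, 4, 4, …
g: a_k = -1, -3, -9/2, -9/2, -27/8, -81/40, -81/80, -243/560, …
f+g: L₀ = lclm(L_f,L_g), ord ≤ 1+1.
Integrate: L := L₀·Dx.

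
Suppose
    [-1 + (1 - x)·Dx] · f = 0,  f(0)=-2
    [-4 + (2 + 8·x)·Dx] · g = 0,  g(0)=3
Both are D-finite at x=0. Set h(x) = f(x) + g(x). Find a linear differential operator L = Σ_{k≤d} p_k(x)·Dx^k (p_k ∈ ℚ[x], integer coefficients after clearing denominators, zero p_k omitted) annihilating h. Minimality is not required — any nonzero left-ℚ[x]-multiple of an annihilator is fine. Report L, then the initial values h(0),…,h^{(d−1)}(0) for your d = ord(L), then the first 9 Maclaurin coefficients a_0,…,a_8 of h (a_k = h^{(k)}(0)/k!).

L = (-8 - 12·x) + (6 + 8·x + 36·x^2)·Dx + (1 - 3·x - 22·x^2 + 24·x^3)·Dx^2  (order 2).
h: a_k = 1, 4, -8, 10, -32, 82, -254, 790, -2576, …
ICs: h(0) = 1, h′(0) = 4.

f: a_k = -2, -2, -2, -2, -2, -2, -2, -2, -2, …
g: a_k = 3, 6, -6, 12, -30, 84, -252, 792, -2574, …
f+g: L₀ = lclm(L_f,L_g), ord ≤ 1+1.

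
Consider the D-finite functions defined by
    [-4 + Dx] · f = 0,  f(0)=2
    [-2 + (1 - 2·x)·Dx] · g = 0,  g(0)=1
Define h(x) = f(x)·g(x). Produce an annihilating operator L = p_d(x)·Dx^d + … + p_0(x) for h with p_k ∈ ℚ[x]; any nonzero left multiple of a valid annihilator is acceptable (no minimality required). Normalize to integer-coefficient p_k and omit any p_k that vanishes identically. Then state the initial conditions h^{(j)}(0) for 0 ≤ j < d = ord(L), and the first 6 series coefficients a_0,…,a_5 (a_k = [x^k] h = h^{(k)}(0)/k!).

f: a_k = 2, 8, 16, 64/3, 64/3, 256/15, …
g: a_k = 1, 2, 4, 8, 16, 32, …
Product ⇒ symmetric product L₀, ord ≤ 1.
L = (6 - 8·x) + (-1 + 2·x)·Dx  (order 1).
h: a_k = 2, 12, 40, 304/3, 224, 6976/15, …
ICs: h(0) = 2.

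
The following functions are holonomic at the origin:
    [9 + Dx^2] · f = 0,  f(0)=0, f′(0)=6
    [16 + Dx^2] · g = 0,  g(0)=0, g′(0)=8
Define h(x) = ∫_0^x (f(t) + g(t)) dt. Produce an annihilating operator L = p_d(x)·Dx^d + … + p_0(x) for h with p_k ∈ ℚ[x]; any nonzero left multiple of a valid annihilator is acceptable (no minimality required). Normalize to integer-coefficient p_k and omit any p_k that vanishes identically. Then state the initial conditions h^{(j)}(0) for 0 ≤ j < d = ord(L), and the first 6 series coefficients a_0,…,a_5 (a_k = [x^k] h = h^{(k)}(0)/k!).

f: a_k = 0, 6, 0, -9, 0, 81/20, …
g: a_k = 0, 8, 0, -64/3, 0, 256/15, …
Weyl lclm of L_f,L_g ⇒ L₀ (ord ≤ 4).
∫: right-multiply L₀ by Dx.
L = 144·Dx + 25·Dx^3 + Dx^5  (order 5).
h: a_k = 0, 0, 7, 0, -91/12, 0, …
ICs: h(0) = 0, h′(0) = 0, h′′(0) = 14, h′′′(0) = 0, h′′′′(0) = -182.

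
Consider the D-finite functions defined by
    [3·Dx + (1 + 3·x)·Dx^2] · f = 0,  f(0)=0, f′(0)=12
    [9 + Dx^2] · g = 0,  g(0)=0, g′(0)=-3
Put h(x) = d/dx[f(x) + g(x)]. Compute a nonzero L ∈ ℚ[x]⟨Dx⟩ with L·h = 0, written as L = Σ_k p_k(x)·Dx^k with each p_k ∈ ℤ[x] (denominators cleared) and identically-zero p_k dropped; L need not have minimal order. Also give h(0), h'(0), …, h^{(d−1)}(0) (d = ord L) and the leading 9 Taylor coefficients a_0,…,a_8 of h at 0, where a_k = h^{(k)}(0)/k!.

L = (63 + 54·x + 81·x^2) + (9 + 45·x + 81·x^2 + 81·x^3)·Dx + (7 + 6·x + 9·x^2)·Dx^2 + (1 + 5·x + 9·x^2 + 9·x^3)·Dx^3  (order 3).
h: a_k = 9, -36, 243/2, -324, 7695/8, -2916, 700083/80, -26244, 352717173/4480, …
ICs: h(0) = 9, h′(0) = -36, h′′(0) = 243.

f: a_k = 0, 12, -18, 36, -81, 972/5, -486, 8748/7, -6561/2, …
g: a_k = 0, -3, 0, 9/2, 0, -81/40, 0, 243/560, 0, …
h₀=f+g: left-lcm gives L₀, ord ≤ 4.
h=h₀': d/dx-closure on L₀ ⇒ L.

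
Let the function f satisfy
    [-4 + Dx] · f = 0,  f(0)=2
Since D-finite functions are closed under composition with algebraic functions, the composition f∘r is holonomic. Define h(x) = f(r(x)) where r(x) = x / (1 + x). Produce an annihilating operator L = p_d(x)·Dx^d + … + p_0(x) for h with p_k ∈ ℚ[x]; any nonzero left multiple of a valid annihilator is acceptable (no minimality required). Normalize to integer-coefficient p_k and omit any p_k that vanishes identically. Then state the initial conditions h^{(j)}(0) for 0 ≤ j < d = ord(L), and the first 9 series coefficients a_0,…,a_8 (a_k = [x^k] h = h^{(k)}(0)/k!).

L = -4 + (1 + 2·x + x^2)·Dx  (order 1).
h: a_k = 2, 8, 8, -8/3, -8/3, 56/15, -88/45, -136/315, 632/315, …
ICs: h(0) = 2.

f: a_k = 2, 8, 16, 64/3, 64/3, 256/15, 512/45, 2048/315, 1024/315, …
h₀=f(r): pull back L_f along r ⇒ L₀.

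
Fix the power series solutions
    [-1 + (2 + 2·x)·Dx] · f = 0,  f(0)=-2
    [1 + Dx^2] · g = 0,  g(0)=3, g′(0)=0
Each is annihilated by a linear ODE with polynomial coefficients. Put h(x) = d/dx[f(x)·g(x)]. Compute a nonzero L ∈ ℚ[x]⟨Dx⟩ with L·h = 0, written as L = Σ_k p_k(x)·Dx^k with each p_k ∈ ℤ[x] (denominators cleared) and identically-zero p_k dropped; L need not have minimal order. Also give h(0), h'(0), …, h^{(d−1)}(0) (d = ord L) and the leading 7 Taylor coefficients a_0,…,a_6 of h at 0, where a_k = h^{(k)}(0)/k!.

L = (53 + 144·x + 136·x^2 + 64·x^3 + 16·x^4) + (-4 - 36·x - 48·x^2 - 16·x^3)·Dx + (28 + 88·x + 108·x^2 + 64·x^3 + 16·x^4)·Dx^2  (order 2).
h: a_k = -3, 15/2, 27/8, -25/16, -65/128, 349/1280, -2807/15360, …
ICs: h(0) = -3, h′(0) = 15/2.

f: a_k = -2, -1, 1/4, -1/8, 5/64, -7/128, 21/512, …
g: a_k = 3, 0, -3/2, 0, 1/8, 0, -1/240, …
h₀=f·g: eliminate ⇒ L₀, order ≤ 1·2.
Differentiate: ansatz ord ≤ ord L₀ ⇒ L.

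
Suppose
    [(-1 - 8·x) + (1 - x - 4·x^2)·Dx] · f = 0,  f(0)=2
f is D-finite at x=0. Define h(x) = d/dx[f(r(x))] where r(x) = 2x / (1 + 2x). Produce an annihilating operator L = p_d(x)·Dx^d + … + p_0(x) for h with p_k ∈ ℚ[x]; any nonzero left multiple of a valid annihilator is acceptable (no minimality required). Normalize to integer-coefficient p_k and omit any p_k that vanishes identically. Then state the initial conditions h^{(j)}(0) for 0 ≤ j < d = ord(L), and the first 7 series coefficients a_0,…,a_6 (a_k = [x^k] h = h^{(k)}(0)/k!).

f: a_k = 2, 2, 10, 18, 58, 130, 362, …
h₀=f(r): pull back L_f along r ⇒ L₀.
h₀' ⇒ L via d/dx closure of L₀.
L = (16 + 96·x + 960·x^2 + 1152·x^3) + (-1 - 22·x - 60·x^2 + 248·x^3 + 576·x^4)·Dx  (order 1).
h: a_k = 4, 64, 0, 2048, -5120, 61440, -258048, …
ICs: h(0) = 4.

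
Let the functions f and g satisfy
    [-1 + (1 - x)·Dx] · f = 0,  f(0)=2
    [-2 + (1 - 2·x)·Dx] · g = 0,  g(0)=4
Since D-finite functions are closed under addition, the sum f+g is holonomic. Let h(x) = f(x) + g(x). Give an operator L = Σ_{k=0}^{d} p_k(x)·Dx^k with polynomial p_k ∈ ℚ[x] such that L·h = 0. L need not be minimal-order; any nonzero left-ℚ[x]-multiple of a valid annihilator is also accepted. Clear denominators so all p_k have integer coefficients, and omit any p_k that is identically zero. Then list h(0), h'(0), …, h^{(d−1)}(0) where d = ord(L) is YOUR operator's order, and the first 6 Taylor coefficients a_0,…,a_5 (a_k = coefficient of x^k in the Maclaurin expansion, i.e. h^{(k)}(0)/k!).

f: a_k = 2, 2, 2, 2, 2, 2, …
g: a_k = 4, 8, 16, 32, 64, 128, …
Weyl lclm of L_f,L_g ⇒ L₀ (ord ≤ 2).
L = -4 + (6 - 8·x)·Dx + (-1 + 3·x - 2·x^2)·Dx^2  (order 2).
h: a_k = 6, 10, 18, 34, 66, 130, …
ICs: h(0) = 6, h′(0) = 10.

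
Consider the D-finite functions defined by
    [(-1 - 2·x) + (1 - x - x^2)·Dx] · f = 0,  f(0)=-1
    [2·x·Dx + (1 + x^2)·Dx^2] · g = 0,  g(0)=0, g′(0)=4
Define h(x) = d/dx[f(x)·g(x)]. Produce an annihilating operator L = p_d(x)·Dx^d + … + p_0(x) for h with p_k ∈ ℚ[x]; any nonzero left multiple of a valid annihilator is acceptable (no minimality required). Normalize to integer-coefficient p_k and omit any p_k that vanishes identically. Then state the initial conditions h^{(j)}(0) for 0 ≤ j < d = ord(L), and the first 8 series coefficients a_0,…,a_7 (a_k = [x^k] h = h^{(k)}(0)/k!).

f: a_k = -1, -1, -2, -3, -5, -8, -13, -21, …
g: a_k = 0, 4, 0, -4/3, 0, 4/5, 0, -4/7, …
f·g: L₀ = L_f ⊗_s L_g, ord ≤ 1·2.
Differentiate: ansatz ord ≤ ord L₀ ⇒ L.
L = (2 + 30·x^2 + 24·x^3 + 36·x^4) + (4 + 10·x + 12·x^2 + 22·x^3 + 24·x^4 + 24·x^5)·Dx + (-1 - 2·x^2 + 4·x^3 + 2·x^4 + 4·x^5 + 3·x^6)·Dx^2  (order 2).
h: a_k = -4, -8, -20, -128/3, -272/3, -864/5, -4868/15, -63136/105, …
ICs: h(0) = -4, h′(0) = -8.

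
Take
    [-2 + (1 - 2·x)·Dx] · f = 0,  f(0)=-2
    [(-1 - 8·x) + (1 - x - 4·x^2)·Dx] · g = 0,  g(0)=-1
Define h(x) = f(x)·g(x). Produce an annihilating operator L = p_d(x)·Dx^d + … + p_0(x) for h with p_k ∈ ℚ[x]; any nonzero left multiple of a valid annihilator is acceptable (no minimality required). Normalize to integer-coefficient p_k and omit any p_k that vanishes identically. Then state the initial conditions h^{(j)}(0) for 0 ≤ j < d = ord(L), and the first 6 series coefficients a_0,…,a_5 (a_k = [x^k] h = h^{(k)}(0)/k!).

f: a_k = -2, -4, -8, -16, -32, -64, …
g: a_k = -1, -1, -5, -9, -29, -65, …
h₀=f·g: eliminate ⇒ L₀, order ≤ 1·1.
L = (-3 - 4·x + 24·x^2) + (1 - 3·x - 2·x^2 + 8·x^3)·Dx  (order 1).
h: a_k = 2, 6, 22, 62, 182, 494, …
ICs: h(0) = 2.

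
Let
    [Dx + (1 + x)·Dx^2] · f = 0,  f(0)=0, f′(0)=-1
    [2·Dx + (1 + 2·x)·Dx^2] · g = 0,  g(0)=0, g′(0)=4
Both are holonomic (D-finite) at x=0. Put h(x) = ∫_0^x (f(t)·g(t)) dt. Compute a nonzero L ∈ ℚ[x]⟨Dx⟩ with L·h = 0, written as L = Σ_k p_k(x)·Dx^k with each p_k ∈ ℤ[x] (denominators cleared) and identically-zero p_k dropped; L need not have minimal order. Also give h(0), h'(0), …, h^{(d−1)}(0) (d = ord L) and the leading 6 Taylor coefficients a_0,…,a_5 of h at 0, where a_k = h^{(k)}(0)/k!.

L = (20 + 48·x + 32·x^2)·Dx^2 + (66 + 268·x + 360·x^2 + 160·x^3)·Dx^3 + (32 + 180·x + 372·x^2 + 336·x^3 + 112·x^4)·Dx^4 + (3 + 22·x + 63·x^2 + 88·x^3 + 60·x^4 + 16·x^5)·Dx^5  (order 5).
h: a_k = 0, 0, 0, -4/3, 3/2, -26/15, …
ICs: h(0) = 0, h′(0) = 0, h′′(0) = 0, h′′′(0) = -8, h′′′′(0) = 36.

f: a_k = 0, -1, 1/2, -1/3, 1/4, -1/5, …
g: a_k = 0, 4, -4, 16/3, -8, 64/5, …
L₀ := L_f ⊗_s L_g (sym. prod.), ord ≤ 4.
h=∫h₀ ⇒ L = L₀·Dx.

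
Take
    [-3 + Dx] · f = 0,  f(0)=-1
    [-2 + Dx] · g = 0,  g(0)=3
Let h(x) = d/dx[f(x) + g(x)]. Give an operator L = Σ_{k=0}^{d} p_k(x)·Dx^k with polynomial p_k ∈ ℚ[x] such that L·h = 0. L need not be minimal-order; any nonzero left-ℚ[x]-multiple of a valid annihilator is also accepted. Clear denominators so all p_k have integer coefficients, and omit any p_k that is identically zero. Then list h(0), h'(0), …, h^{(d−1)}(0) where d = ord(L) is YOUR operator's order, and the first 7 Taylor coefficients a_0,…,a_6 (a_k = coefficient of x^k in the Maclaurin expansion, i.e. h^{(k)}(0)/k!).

L = 6 - 5·Dx + Dx^2  (order 2).
h: a_k = 3, 3, -3/2, -11/2, -49/8, -179/40, -601/240, …
ICs: h(0) = 3, h′(0) = 3.

f: a_k = -1, -3, -9/2, -9/2, -27/8, -81/40, -81/80, …
g: a_k = 3, 6, 6, 4, 2, 4/5, 4/15, …
f+g: L₀ = lclm(L_f,L_g), ord ≤ 1+1.
h₀' ⇒ L via d/dx closure of L₀.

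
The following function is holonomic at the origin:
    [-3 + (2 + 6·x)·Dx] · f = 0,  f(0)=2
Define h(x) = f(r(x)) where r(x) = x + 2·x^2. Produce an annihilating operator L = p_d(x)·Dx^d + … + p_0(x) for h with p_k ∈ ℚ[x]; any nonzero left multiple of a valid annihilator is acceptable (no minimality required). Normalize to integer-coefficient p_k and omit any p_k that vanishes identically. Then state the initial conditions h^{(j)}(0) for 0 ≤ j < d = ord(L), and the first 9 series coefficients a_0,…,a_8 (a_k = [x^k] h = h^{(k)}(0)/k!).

L = (-3 - 12·x) + (2 + 6·x + 12·x^2)·Dx  (order 1).
h: a_k = 2, 3, 15/4, -45/8, 315/64, 405/128, -11205/512, 41715/1024, -282285/16384, …
ICs: h(0) = 2.

f: a_k = 2, 3, -9/4, 27/8, -405/64, 1701/128, -15309/512, 72171/1024, -2814669/16384, …
Change of var in L_f (x↦r) gives L₀.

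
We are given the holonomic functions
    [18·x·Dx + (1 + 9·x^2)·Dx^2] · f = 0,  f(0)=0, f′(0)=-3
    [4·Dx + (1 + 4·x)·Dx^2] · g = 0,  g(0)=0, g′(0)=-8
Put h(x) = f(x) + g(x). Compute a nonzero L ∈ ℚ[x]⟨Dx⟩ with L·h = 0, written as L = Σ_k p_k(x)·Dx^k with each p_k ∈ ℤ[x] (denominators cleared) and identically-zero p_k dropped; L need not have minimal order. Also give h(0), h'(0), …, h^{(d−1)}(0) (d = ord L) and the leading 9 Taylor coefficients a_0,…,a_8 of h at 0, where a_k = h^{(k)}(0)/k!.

f: a_k = 0, -3, 0, 9, 0, -243/5, 0, 2187/7, 0, …
g: a_k = 0, -8, 16, -128/3, 128, -2048/5, 4096/3, -32768/7, 16384, …
L₀ := lclm(L_f,L_g); ord L₀ ≤ 2+2.
L = (-36 - 432·x + 972·x^2 + 1296·x^3)·Dx + (-25 - 72·x - 189·x^2 + 1944·x^3 + 2592·x^4)·Dx^2 + (-2 + x + 36·x^2 + 81·x^3 + 486·x^4 + 648·x^5)·Dx^3  (order 3).
h: a_k = 0, -11, 16, -101/3, 128, -2291/5, 4096/3, -30581/7, 16384, …
ICs: h(0) = 0, h′(0) = -11, h′′(0) = 32.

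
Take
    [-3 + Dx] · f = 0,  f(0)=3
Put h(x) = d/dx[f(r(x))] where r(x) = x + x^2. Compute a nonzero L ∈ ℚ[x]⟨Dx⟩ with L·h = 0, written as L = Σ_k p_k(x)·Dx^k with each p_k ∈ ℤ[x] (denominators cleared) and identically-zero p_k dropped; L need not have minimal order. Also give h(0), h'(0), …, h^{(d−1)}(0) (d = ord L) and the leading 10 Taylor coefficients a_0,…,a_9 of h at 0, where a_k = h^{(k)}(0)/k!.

f: a_k = 3, 9, 27/2, 27/2, 81/8, 243/40, 243/80, 729/560, 2187/4480, 729/4480, …
h₀=f(r): pull back L_f along r ⇒ L₀.
Differentiate: ansatz ord ≤ ord L₀ ⇒ L.
L = (5 + 12·x + 12·x^2) + (-1 - 2·x)·Dx  (order 1).
h: a_k = 9, 45, 243/2, 513/2, 3483/8, 25839/40, 13527/16, 564651/560, 4940433/4480, 5034717/4480, …
ICs: h(0) = 9.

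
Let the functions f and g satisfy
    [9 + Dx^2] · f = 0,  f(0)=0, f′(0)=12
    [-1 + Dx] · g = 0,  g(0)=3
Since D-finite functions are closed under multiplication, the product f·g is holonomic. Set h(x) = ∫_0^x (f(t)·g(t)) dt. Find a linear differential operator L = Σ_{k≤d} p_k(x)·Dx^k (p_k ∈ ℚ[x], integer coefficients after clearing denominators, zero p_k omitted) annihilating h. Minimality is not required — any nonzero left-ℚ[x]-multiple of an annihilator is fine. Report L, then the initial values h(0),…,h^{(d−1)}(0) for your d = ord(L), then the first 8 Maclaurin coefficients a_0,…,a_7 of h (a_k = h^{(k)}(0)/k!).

L = 10·Dx - 2·Dx^2 + Dx^3  (order 3).
h: a_k = 0, 0, 18, 12, -9, -48/5, -1/5, 78/35, …
ICs: h(0) = 0, h′(0) = 0, h′′(0) = 36.

f: a_k = 0, 12, 0, -18, 0, 81/10, 0, -243/140, …
g: a_k = 3, 3, 3/2, 1/2, 1/8, 1/40, 1/240, 1/1680, …
Product ⇒ symmetric product L₀, ord ≤ 2.
∫: right-multiply L₀ by Dx.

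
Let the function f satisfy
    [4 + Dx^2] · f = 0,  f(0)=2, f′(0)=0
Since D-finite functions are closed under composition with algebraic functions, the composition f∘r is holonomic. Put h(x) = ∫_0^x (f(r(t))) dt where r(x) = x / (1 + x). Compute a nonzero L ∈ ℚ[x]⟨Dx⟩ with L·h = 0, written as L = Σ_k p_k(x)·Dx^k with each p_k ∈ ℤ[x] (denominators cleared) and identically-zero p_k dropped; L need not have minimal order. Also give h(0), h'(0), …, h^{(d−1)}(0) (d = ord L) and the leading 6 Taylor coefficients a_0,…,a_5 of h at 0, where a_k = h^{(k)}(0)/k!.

f: a_k = 2, 0, -4, 0, 4/3, 0, …
Substitute x→r, Dx→(1/r')Dx; clear ⇒ L₀.
h=∫h₀ ⇒ L = L₀·Dx.
L = 4·Dx + (2 + 6·x + 6·x^2 + 2·x^3)·Dx^2 + (1 + 4·x + 6·x^2 + 4·x^3 + x^4)·Dx^3  (order 3).
h: a_k = 0, 2, 0, -4/3, 2, -32/15, …
ICs: h(0) = 0, h′(0) = 2, h′′(0) = 0.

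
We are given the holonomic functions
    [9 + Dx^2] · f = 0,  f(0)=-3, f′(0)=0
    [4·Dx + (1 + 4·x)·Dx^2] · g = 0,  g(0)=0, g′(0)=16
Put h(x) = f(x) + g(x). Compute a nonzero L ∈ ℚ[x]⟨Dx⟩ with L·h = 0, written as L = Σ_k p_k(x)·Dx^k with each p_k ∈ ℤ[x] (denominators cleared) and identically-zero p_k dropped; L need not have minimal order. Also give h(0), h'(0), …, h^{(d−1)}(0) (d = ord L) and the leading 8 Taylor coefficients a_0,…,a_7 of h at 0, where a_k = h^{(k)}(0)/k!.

f: a_k = -3, 0, 27/2, 0, -81/8, 0, 243/80, 0, …
g: a_k = 0, 16, -32, 256/3, -256, 4096/5, -8192/3, 65536/7, …
L₀ := lclm(L_f,L_g); ord L₀ ≤ 2+2.
L = (3780 + 2592·x + 5184·x^2)·Dx + (369 + 2124·x + 3888·x^2 + 5184·x^3)·Dx^2 + (420 + 288·x + 576·x^2)·Dx^3 + (41 + 236·x + 432·x^2 + 576·x^3)·Dx^4  (order 4).
h: a_k = -3, 16, -37/2, 256/3, -2129/8, 4096/5, -654631/240, 65536/7, …
ICs: h(0) = -3, h′(0) = 16, h′′(0) = -37, h′′′(0) = 512.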